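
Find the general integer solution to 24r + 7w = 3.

Step 1: Compute gcd(24, 7) = 1.
Since 1 divides 3, solutions exist.

Step 2: Find a particular solution using extended Euclidean algorithm.
We get r₀ = -6, w₀ = 21.
Check: 24*-6 + 7*21 = 3 = 3 ✓

Step 3: Write the general solution.
r = -6 + (7/1)t = -6 + 7t
w = 21 - (24/1)t = 21 - 24t
for any integer t.

r = -6 + 7t, w = 21 - 24t for integer t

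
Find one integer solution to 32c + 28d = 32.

Step 1: Check solvability.
gcd(32, 28) = 4
Since 4 divides 32, solutions exist.

Step 2: Apply extended Euclidean algorithm to find gcd.
We find integers such that 32*x0 + 28*y0 = 4

Step 3: Scale the particular solution.
Multiply by 32/4 = 8:
c = 8, d = -8

Step 4: Verify.
32*(8) + 28*(-8) = 32 = 32 ✓

c = 8, d = -8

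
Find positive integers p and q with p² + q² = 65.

We need to find integers p, q > 0 such that p² + q² = 65.
Trying p = 1: q² = 65 - 1² = 65 - 1 = 64
q = 8
Check: 1² + 8² = 1 + 64 = 65 ✓

65 = 1² + 8²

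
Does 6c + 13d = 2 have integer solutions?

Step 1: Compute gcd(6, 13).
gcd(6, 13) = 1

Step 2: Check divisibility.
Does 1 divide 2? 2 = 1 x 2, so yes.

By the theorem on linear Diophantine equations, 6c + 13d = 2 has integer solutions if and only if gcd(6, 13) divides 2. Since 1 | 2, solutions exist.

Yes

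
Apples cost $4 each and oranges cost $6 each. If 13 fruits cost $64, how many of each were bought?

Let a = apples, o = oranges.
a + o = 13
4a + 6o = 64
Substitute o = 13 - a:
4a + 6(13 - a) = 64
(4 - 6)a = 64 - 78
-2a = -14
a = 7, o = 13 - 7 = 6

Apples: 7, Oranges: 6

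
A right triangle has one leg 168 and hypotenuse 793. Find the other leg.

a² = c² - b² = 628849 - 28224 = 600625
a = 775

775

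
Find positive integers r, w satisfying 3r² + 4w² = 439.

Try small values of r and check whether (439 - 3r²)/4 is a perfect square.
r = 9: 3·9² = 243, so 4w² = 439 - 243 = 196, giving w² = 49, w = 7.
Check: 3·9² + 4·7² = 243 + 196 = 439 ✓

r = 9, w = 7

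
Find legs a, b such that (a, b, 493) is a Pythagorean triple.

We need a² + b² = 493² = 243049.
Trying: 155² + 468² = 24025 + 219024 = 243049 ✓

(155, 468, 493)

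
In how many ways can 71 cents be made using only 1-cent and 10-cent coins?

We need non-negative integers (x, y) with 1x + 10y = 71.
For each x from 0 to 71, check if (71 - 1x) is a non-negative multiple of 10.
Solutions (x, y): (1,7), (11,6), (21,5), (31,4), ...
Count: 8

8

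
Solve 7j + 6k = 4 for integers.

Step 1: Check solvability.
gcd(7, 6) = 1
Since 1 divides 4, solutions exist.

Step 2: Apply extended Euclidean algorithm to find gcd.
We find integers such that 7*x0 + 6*y0 = 1

Step 3: Scale the particular solution.
Multiply by 4/1 = 4:
j = 4, k = -4

Step 4: Verify.
7*(4) + 6*(-4) = 4 = 4 ✓

j = 4, k = -4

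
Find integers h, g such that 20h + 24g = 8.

Step 1: Check solvability.
gcd(20, 24) = 4
Since 4 divides 8, solutions exist.

Step 2: Apply extended Euclidean algorithm to find gcd.
We find integers such that 20*x0 + 24*y0 = 4

Step 3: Scale the particular solution.
Multiply by 8/4 = 2:
h = -2, g = 2

Step 4: Verify.
20*(-2) + 24*(2) = 8 = 8 ✓

h = -2, g = 2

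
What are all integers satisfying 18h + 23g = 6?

Step 1: Compute gcd(18, 23) = 1.
Since 1 divides 6, solutions exist.

Step 2: Find a particular solution using extended Euclidean algorithm.
We get h₀ = 54, g₀ = -42.
Check: 18*54 + 23*-42 = 6 = 6 ✓

Step 3: Write the general solution.
h = 54 + (23/1)t = 54 + 23t
g = -42 - (18/1)t = -42 - 18t
for any integer t.

h = 54 + 23t, g = -42 - 18t for integer t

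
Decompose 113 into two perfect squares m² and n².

We need to find integers m, n > 0 such that m² + n² = 113.
Trying m = 7: n² = 113 - 7² = 113 - 49 = 64
n = 8
Check: 7² + 8² = 49 + 64 = 113 ✓

113 = 7² + 8²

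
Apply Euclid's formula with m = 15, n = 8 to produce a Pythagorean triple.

a = m² - n² = 15² - 8² = 225 - 64 = 161
b = 2mn = 2·15·8 = 240
c = m² + n² = 225 + 64 = 289
Verify: 161² + 240² = 25921 + 57600 = 83521 = 289² ✓

(161, 240, 289)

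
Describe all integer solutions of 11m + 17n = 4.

Step 1: Compute gcd(11, 17) = 1.
Since 1 divides 4, solutions exist.

Step 2: Find a particular solution using extended Euclidean algorithm.
We get m₀ = -12, n₀ = 8.
Check: 11*-12 + 17*8 = 4 = 4 ✓

Step 3: Write the general solution.
m = -12 + (17/1)t = -12 + 17t
n = 8 - (11/1)t = 8 - 11t
for any integer t.

m = -12 + 17t, n = 8 - 11t for integer t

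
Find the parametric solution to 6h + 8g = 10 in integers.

Step 1: Compute gcd(6, 8) = 2.
Since 2 divides 10, solutions exist.

Step 2: Find a particular solution using extended Euclidean algorithm.
We get h₀ = -5, g₀ = 5.
Check: 6*-5 + 8*5 = 10 = 10 ✓

Step 3: Write the general solution.
h = -5 + (8/2)t = -5 + 4t
g = 5 - (6/2)t = 5 - 3t
for any integer t.

h = -5 + 4t, g = 5 - 3t for integer t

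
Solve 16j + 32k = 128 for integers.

Step 1: Check solvability.
gcd(16, 32) = 16
Since 16 divides 128, solutions exist.

Step 2: Apply extended Euclidean algorithm to find gcd.
We find integers such that 16*x0 + 32*y0 = 16

Step 3: Scale the particular solution.
Multiply by 128/16 = 8:
j = 8, k = 0

Step 4: Verify.
16*(8) + 32*(0) = 128 = 128 ✓

j = 8, k = 0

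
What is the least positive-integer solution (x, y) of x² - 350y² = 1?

We seek the smallest positive integers (x, y) with x² - 350y² = 1, i.e., x² = 350y² + 1.
Try successive y values:
y = 1: x² = 350·1² + 1 = 351, not a perfect square
y = 2: x² = 350·2² + 1 = 1401, not a perfect square
y = 3: x² = 350·3² + 1 = 3151, not a perfect square
... continuing the search (or via continued fractions) ...
y = 24: x² = 350·24² + 1 = 201601, x = 449 ✓

Verify: 449² - 350·24² = 201601 - 201600 = 1 ✓

x = 449, y = 24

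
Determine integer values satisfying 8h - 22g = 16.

Step 1: Check solvability.
gcd(8, 22) = 2
Since 2 divides 16, solutions exist.

Step 2: Apply extended Euclidean algorithm to find gcd.
We find integers such that 8*x0 + 22*y0 = 2

Step 3: Scale the particular solution.
Multiply by 16/2 = 8:
h = 24, g = 8

Step 4: Verify.
8*(24) - 22*(8) = 16 = 16 ✓

h = 24, g = 8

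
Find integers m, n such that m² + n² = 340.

We need to find integers m, n > 0 such that m² + n² = 340.
Trying m = 4: n² = 340 - 4² = 340 - 16 = 324
n = 18
Check: 4² + 18² = 16 + 324 = 340 ✓

340 = 4² + 18²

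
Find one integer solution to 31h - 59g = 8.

Step 1: Check solvability.
gcd(31, 59) = 1
Since 1 divides 8, solutions exist.

Step 2: Apply extended Euclidean algorithm to find gcd.
We find integers such that 31*x0 + 59*y0 = 1

Step 3: Scale the particular solution.
Multiply by 8/1 = 8:
h = -152, g = -80

Step 4: Verify.
31*(-152) - 59*(-80) = 8 = 8 ✓

h = -152, g = -80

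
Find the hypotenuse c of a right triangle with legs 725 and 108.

c² = a² + b² = 725² + 108² = 525625 + 11664 = 537289
c = sqrt(537289) = 733

733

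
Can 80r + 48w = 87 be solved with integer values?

Step 1: Compute gcd(80, 48).
gcd(80, 48) = 16

Step 2: Check divisibility.
Does 16 divide 87? 87 = 16 x 5 + 7, so no.

By the theorem on linear Diophantine equations, 80r + 48w = 87 has integer solutions if and only if gcd(80, 48) divides 87. Since 16 does not divide 87, no solutions exist.

No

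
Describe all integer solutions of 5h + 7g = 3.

Step 1: Compute gcd(5, 7) = 1.
Since 1 divides 3, solutions exist.

Step 2: Find a particular solution using extended Euclidean algorithm.
We get h₀ = 9, g₀ = -6.
Check: 5*9 + 7*-6 = 3 = 3 ✓

Step 3: Write the general solution.
h = 9 + (7/1)t = 9 + 7t
g = -6 - (5/1)t = -6 - 5t
for any integer t.

h = 9 + 7t, g = -6 - 5t for integer t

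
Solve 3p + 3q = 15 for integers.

Step 1: Check solvability.
gcd(3, 3) = 3
Since 3 divides 15, solutions exist.

Step 2: Apply extended Euclidean algorithm to find gcd.
We find integers such that 3*x0 + 3*y0 = 3

Step 3: Scale the particular solution.
Multiply by 15/3 = 5:
p = 0, q = 5

Step 4: Verify.
3*(0) + 3*(5) = 15 = 15 ✓

p = 0, q = 5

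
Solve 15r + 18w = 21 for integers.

Step 1: Check solvability.
gcd(15, 18) = 3
Since 3 divides 21, solutions exist.

Step 2: Apply extended Euclidean algorithm to find gcd.
We find integers such that 15*x0 + 18*y0 = 3

Step 3: Scale the particular solution.
Multiply by 21/3 = 7:
r = -7, w = 7

Step 4: Verify.
15*(-7) + 18*(7) = 21 = 21 ✓

r = -7, w = 7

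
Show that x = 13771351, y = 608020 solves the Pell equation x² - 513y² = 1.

Compute x² = 13771351² = 189650108365201
Compute 513y² = 513·608020² = 513·369688320400 = 189650108365200
x² - 513y² = 189650108365201 - 189650108365200 = 1
Since this equals 1, (13771351, 608020) is a solution.

Yes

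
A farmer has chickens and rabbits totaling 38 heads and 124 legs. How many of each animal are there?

Let c = chickens, r = rabbits.
Heads: c + r = 38
Legs: 2c + 4r = 124
From the first equation, c = 38 - r. Substitute:
2(38 - r) + 4r = 124
76 + 2r = 124
r = (124 - 76)/2 = 24
c = 38 - 24 = 14

Chickens: 14, Rabbits: 24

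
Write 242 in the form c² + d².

We need to find integers c, d > 0 such that c² + d² = 242.
Trying c = 11: d² = 242 - 11² = 242 - 121 = 121
d = 11
Check: 11² + 11² = 121 + 121 = 242 ✓

242 = 11² + 11²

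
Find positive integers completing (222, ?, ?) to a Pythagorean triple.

We need the other leg and hypotenuse such that 222² + x² = c².
Take x = 4104, c = 4110: 222² + 4104² = 49284 + 16842816 = 16892100 = 4110² ✓
Triple: (222, 4104, 4110)

(222, 4104, 4110)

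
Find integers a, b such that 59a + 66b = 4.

Step 1: Check solvability.
gcd(59, 66) = 1
Since 1 divides 4, solutions exist.

Step 2: Apply extended Euclidean algorithm to find gcd.
We find integers such that 59*x0 + 66*y0 = 1

Step 3: Scale the particular solution.
Multiply by 4/1 = 4:
a = -76, b = 68

Step 4: Verify.
59*(-76) + 66*(68) = 4 = 4 ✓

a = -76, b = 68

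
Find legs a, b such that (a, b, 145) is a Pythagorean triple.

We need a² + b² = 145² = 21025.
Trying: 143² + 24² = 20449 + 576 = 21025 ✓

(143, 24, 145)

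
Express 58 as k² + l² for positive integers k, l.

We need to find integers k, l > 0 such that k² + l² = 58.
Trying k = 3: l² = 58 - 3² = 58 - 9 = 49
l = 7
Check: 3² + 7² = 9 + 49 = 58 ✓

58 = 3² + 7²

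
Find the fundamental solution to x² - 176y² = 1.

We seek the smallest positive integers (x, y) with x² - 176y² = 1, i.e., x² = 176y² + 1.
Try successive y values:
y = 1: x² = 176·1² + 1 = 177, not a perfect square
y = 2: x² = 176·2² + 1 = 705, not a perfect square
y = 3: x² = 176·3² + 1 = 1585, not a perfect square
... continuing the search (or via continued fractions) ...
y = 15: x² = 176·15² + 1 = 39601, x = 199 ✓

Verify: 199² - 176·15² = 39601 - 39600 = 1 ✓

x = 199, y = 15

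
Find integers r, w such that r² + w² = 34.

We need to find integers r, w > 0 such that r² + w² = 34.
Trying r = 3: w² = 34 - 3² = 34 - 9 = 25
w = 5
Check: 3² + 5² = 9 + 25 = 34 ✓

34 = 3² + 5²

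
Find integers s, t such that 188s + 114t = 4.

Step 1: Check solvability.
gcd(188, 114) = 2
Since 2 divides 4, solutions exist.

Step 2: Apply extended Euclidean algorithm to find gcd.
We find integers such that 188*x0 + 114*y0 = 2

Step 3: Scale the particular solution.
Multiply by 4/2 = 2:
s = -40, t = 66

Step 4: Verify.
188*(-40) + 114*(66) = 4 = 4 ✓

s = -40, t = 66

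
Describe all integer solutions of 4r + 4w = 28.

Step 1: Compute gcd(4, 4) = 4.
Since 4 divides 28, solutions exist.

Step 2: Find a particular solution using extended Euclidean algorithm.
We get r₀ = 0, w₀ = 7.
Check: 4*0 + 4*7 = 28 = 28 ✓

Step 3: Write the general solution.
r = 0 + (4/4)t = 0 + 1t
w = 7 - (4/4)t = 7 - 1t
for any integer t.

r = 0 + 1t, w = 7 - 1t for integer t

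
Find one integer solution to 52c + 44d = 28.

Step 1: Check solvability.
gcd(52, 44) = 4
Since 4 divides 28, solutions exist.

Step 2: Apply extended Euclidean algorithm to find gcd.
We find integers such that 52*x0 + 44*y0 = 4

Step 3: Scale the particular solution.
Multiply by 28/4 = 7:
c = -35, d = 42

Step 4: Verify.
52*(-35) + 44*(42) = 28 = 28 ✓

c = -35, d = 42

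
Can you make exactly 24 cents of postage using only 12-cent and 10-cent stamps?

We need non-negative x, y with 12x + 10y = 24.
gcd(12, 10) = 2 divides 24, so integer solutions exist.
Search for a non-negative one: x = 2 gives 10y = 24 - 24 = 0, so y = 0.
Check: 12·2 + 10·0 = 24 ✓

Yes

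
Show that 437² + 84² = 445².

Compute a² + b² = 437² + 84² = 190969 + 7056 = 198025
Compute c² = 445² = 198025
Since 198025 = 198025, confirmed.

Yes, it is a Pythagorean triple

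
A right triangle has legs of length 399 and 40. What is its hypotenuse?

c² = a² + b² = 399² + 40² = 159201 + 1600 = 160801
c = 401

401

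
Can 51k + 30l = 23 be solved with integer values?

Step 1: Compute gcd(51, 30).
gcd(51, 30) = 3

Step 2: Check divisibility.
Does 3 divide 23? 23 = 3 x 7 + 2, so no.

By the theorem on linear Diophantine equations, 51k + 30l = 23 has integer solutions if and only if gcd(51, 30) divides 23. Since 3 does not divide 23, no solutions exist.

No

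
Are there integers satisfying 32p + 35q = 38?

Step 1: Compute gcd(32, 35).
gcd(32, 35) = 1

Step 2: Check divisibility.
Does 1 divide 38? 38 = 1 x 38, so yes.

By the theorem on linear Diophantine equations, 32p + 35q = 38 has integer solutions if and only if gcd(32, 35) divides 38. Since 1 | 38, solutions exist.

Yes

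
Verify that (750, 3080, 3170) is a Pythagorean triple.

Compute a² + b² = 750² + 3080² = 562500 + 9486400 = 10048900
Compute c² = 3170² = 10048900
Since 10048900 = 10048900, confirmed.

Yes, it is a Pythagorean triple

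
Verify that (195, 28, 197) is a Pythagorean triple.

Compute a² + b² = 195² + 28² = 38025 + 784 = 38809
Compute c² = 197² = 38809
Since 38809 = 38809, confirmed.

Yes, it is a Pythagorean triple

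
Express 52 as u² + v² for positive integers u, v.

We need to find integers u, v > 0 such that u² + v² = 52.
Trying u = 4: v² = 52 - 4² = 52 - 16 = 36
v = 6
Check: 4² + 6² = 16 + 36 = 52 ✓

52 = 4² + 6²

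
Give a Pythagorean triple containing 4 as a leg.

We need the other leg and hypotenuse such that 4² + x² = c².
Take x = 3, c = 5: 4² + 3² = 16 + 9 = 25 = 5² ✓
Triple: (3, 4, 5)

(3, 4, 5)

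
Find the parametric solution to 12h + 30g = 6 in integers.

Step 1: Compute gcd(12, 30) = 6.
Since 6 divides 6, solutions exist.

Step 2: Find a particular solution using extended Euclidean algorithm.
We get h₀ = -2, g₀ = 1.
Check: 12*-2 + 30*1 = 6 = 6 ✓

Step 3: Write the general solution.
h = -2 + (30/6)t = -2 + 5t
g = 1 - (12/6)t = 1 - 2t
for any integer t.

h = -2 + 5t, g = 1 - 2t for integer t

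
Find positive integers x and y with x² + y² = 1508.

We need to find integers x, y > 0 such that x² + y² = 1508.
Trying x = 8: y² = 1508 - 8² = 1508 - 64 = 1444
y = 38
Check: 8² + 38² = 64 + 1444 = 1508 ✓

1508 = 8² + 38²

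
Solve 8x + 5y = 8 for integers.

Step 1: Check solvability.
gcd(8, 5) = 1
Since 1 divides 8, solutions exist.

Step 2: Apply extended Euclidean algorithm to find gcd.
We find integers such that 8*x0 + 5*y0 = 1

Step 3: Scale the particular solution.
Multiply by 8/1 = 8:
x = 16, y = -24

Step 4: Verify.
8*(16) + 5*(-24) = 8 = 8 ✓

x = 16, y = -24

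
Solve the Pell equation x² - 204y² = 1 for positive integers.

We seek the smallest positive integers (x, y) with x² - 204y² = 1, i.e., x² = 204y² + 1.
Try successive y values:
y = 1: x² = 204·1² + 1 = 205, not a perfect square
y = 2: x² = 204·2² + 1 = 817, not a perfect square
y = 3: x² = 204·3² + 1 = 1837, not a perfect square
... continuing the search (or via continued fractions) ...
y = 350: x² = 204·350² + 1 = 24990001, x = 4999 ✓

Verify: 4999² - 204·350² = 24990001 - 24990000 = 1 ✓

x = 4999, y = 350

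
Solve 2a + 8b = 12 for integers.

Step 1: Check solvability.
gcd(2, 8) = 2
Since 2 divides 12, solutions exist.

Step 2: Apply extended Euclidean algorithm to find gcd.
We find integers such that 2*x0 + 8*y0 = 2

Step 3: Scale the particular solution.
Multiply by 12/2 = 6:
a = 6, b = 0

Step 4: Verify.
2*(6) + 8*(0) = 12 = 12 ✓

a = 6, b = 0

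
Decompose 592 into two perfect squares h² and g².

We need to find integers h, g > 0 such that h² + g² = 592.
Trying h = 4: g² = 592 - 4² = 592 - 16 = 576
g = 24
Check: 4² + 24² = 16 + 576 = 592 ✓

592 = 4² + 24²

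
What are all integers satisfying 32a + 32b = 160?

Step 1: Compute gcd(32, 32) = 32.
Since 32 divides 160, solutions exist.

Step 2: Find a particular solution using extended Euclidean algorithm.
We get a₀ = 0, b₀ = 5.
Check: 32*0 + 32*5 = 160 = 160 ✓

Step 3: Write the general solution.
a = 0 + (32/32)t = 0 + 1t
b = 5 - (32/32)t = 5 - 1t
for any integer t.

a = 0 + 1t, b = 5 - 1t for integer t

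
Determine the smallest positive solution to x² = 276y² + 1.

We seek the smallest positive integers (x, y) with x² - 276y² = 1, i.e., x² = 276y² + 1.
Try successive y values:
y = 1: x² = 276·1² + 1 = 277, not a perfect square
y = 2: x² = 276·2² + 1 = 1105, not a perfect square
y = 3: x² = 276·3² + 1 = 2485, not a perfect square
... continuing the search (or via continued fractions) ...
y = 468: x² = 276·468² + 1 = 60450625, x = 7775 ✓

Verify: 7775² - 276·468² = 60450625 - 60450624 = 1 ✓

x = 7775, y = 468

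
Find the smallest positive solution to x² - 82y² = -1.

We need x² = 82y² - 1. Try successive y:
y = 1: x² = 82·1² - 1 = 81 = 9² ✓
Check: 9² - 82·1² = 81 - 82 = -1 ✓

x = 9, y = 1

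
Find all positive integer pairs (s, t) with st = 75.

The positive divisors of 75 are: 1, 3, 5, 15, 25, 75.
Each divisor d gives the pair (d, 75/d):
(1, 75), (3, 25), (5, 15), (15, 5), (25, 3), (75, 1)

(1, 75), (3, 25), (5, 15), (15, 5), (25, 3), (75, 1)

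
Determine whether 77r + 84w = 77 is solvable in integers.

Step 1: Compute gcd(77, 84).
gcd(77, 84) = 7

Step 2: Check divisibility.
Does 7 divide 77? 77 = 7 x 11, so yes.

By the theorem on linear Diophantine equations, 77r + 84w = 77 has integer solutions if and only if gcd(77, 84) divides 77. Since 7 | 77, solutions exist.

Yes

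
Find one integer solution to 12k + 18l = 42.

Step 1: Check solvability.
gcd(12, 18) = 6
Since 6 divides 42, solutions exist.

Step 2: Apply extended Euclidean algorithm to find gcd.
We find integers such that 12*x0 + 18*y0 = 6

Step 3: Scale the particular solution.
Multiply by 42/6 = 7:
k = -7, l = 7

Step 4: Verify.
12*(-7) + 18*(7) = 42 = 42 ✓

k = -7, l = 7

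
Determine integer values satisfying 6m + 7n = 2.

Step 1: Check solvability.
gcd(6, 7) = 1
Since 1 divides 2, solutions exist.

Step 2: Apply extended Euclidean algorithm to find gcd.
We find integers such that 6*x0 + 7*y0 = 1

Step 3: Scale the particular solution.
Multiply by 2/1 = 2:
m = -2, n = 2

Step 4: Verify.
6*(-2) + 7*(2) = 2 = 2 ✓

m = -2, n = 2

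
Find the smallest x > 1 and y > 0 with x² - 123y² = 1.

We seek the smallest positive integers (x, y) with x² - 123y² = 1, i.e., x² = 123y² + 1.
Try successive y values:
y = 1: x² = 123·1² + 1 = 124, not a perfect square
y = 2: x² = 123·2² + 1 = 493, not a perfect square
y = 3: x² = 123·3² + 1 = 1108, not a perfect square
... continuing the search (or via continued fractions) ...
y = 11: x² = 123·11² + 1 = 14884, x = 122 ✓

Verify: 122² - 123·11² = 14884 - 14883 = 1 ✓

x = 122, y = 11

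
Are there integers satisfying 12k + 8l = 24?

Step 1: Compute gcd(12, 8).
gcd(12, 8) = 4

Step 2: Check divisibility.
Does 4 divide 24? 24 = 4 x 6, so yes.

By the theorem on linear Diophantine equations, 12k + 8l = 24 has integer solutions if and only if gcd(12, 8) divides 24. Since 4 | 24, solutions exist.

Yes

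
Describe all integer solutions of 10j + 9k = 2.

Step 1: Compute gcd(10, 9) = 1.
Since 1 divides 2, solutions exist.

Step 2: Find a particular solution using extended Euclidean algorithm.
We get j₀ = 2, k₀ = -2.
Check: 10*2 + 9*-2 = 2 = 2 ✓

Step 3: Write the general solution.
j = 2 + (9/1)t = 2 + 9t
k = -2 - (10/1)t = -2 - 10t
for any integer t.

j = 2 + 9t, k = -2 - 10t for integer t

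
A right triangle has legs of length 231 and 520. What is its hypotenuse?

c² = a² + b² = 231² + 520² = 53361 + 270400 = 323761
c = 569

569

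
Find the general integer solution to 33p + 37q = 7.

Step 1: Compute gcd(33, 37) = 1.
Since 1 divides 7, solutions exist.

Step 2: Find a particular solution using extended Euclidean algorithm.
We get p₀ = 63, q₀ = -56.
Check: 33*63 + 37*-56 = 7 = 7 ✓

Step 3: Write the general solution.
p = 63 + (37/1)t = 63 + 37t
q = -56 - (33/1)t = -56 - 33t
for any integer t.

p = 63 + 37t, q = -56 - 33t for integer t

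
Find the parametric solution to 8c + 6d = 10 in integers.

Step 1: Compute gcd(8, 6) = 2.
Since 2 divides 10, solutions exist.

Step 2: Find a particular solution using extended Euclidean algorithm.
We get c₀ = 5, d₀ = -5.
Check: 8*5 + 6*-5 = 10 = 10 ✓

Step 3: Write the general solution.
c = 5 + (6/2)t = 5 + 3t
d = -5 - (8/2)t = -5 - 4t
for any integer t.

c = 5 + 3t, d = -5 - 4t for integer t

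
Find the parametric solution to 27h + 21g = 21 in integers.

Step 1: Compute gcd(27, 21) = 3.
Since 3 divides 21, solutions exist.

Step 2: Find a particular solution using extended Euclidean algorithm.
We get h₀ = -21, g₀ = 28.
Check: 27*-21 + 21*28 = 21 = 21 ✓

Step 3: Write the general solution.
h = -21 + (21/3)t = -21 + 7t
g = 28 - (27/3)t = 28 - 9t
for any integer t.

h = -21 + 7t, g = 28 - 9t for integer t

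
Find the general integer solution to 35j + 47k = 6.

Step 1: Compute gcd(35, 47) = 1.
Since 1 divides 6, solutions exist.

Step 2: Find a particular solution using extended Euclidean algorithm.
We get j₀ = -24, k₀ = 18.
Check: 35*-24 + 47*18 = 6 = 6 ✓

Step 3: Write the general solution.
j = -24 + (47/1)t = -24 + 47t
k = 18 - (35/1)t = 18 - 35t
for any integer t.

j = -24 + 47t, k = 18 - 35t for integer t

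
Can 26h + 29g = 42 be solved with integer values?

Step 1: Compute gcd(26, 29).
gcd(26, 29) = 1

Step 2: Check divisibility.
Does 1 divide 42? 42 = 1 x 42, so yes.

By the theorem on linear Diophantine equations, 26h + 29g = 42 has integer solutions if and only if gcd(26, 29) divides 42. Since 1 | 42, solutions exist.

Yes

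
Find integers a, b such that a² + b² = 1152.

We need to find integers a, b > 0 such that a² + b² = 1152.
Trying a = 24: b² = 1152 - 24² = 1152 - 576 = 576
b = 24
Check: 24² + 24² = 576 + 576 = 1152 ✓

1152 = 24² + 24²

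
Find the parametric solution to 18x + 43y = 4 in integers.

Step 1: Compute gcd(18, 43) = 1.
Since 1 divides 4, solutions exist.

Step 2: Find a particular solution using extended Euclidean algorithm.
We get x₀ = 48, y₀ = -20.
Check: 18*48 + 43*-20 = 4 = 4 ✓

Step 3: Write the general solution.
x = 48 + (43/1)t = 48 + 43t
y = -20 - (18/1)t = -20 - 18t
for any integer t.

x = 48 + 43t, y = -20 - 18t for integer t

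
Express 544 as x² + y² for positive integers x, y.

We need to find integers x, y > 0 such that x² + y² = 544.
Trying x = 12: y² = 544 - 12² = 544 - 144 = 400
y = 20
Check: 12² + 20² = 144 + 400 = 544 ✓

544 = 12² + 20²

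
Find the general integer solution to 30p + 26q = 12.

Step 1: Compute gcd(30, 26) = 2.
Since 2 divides 12, solutions exist.

Step 2: Find a particular solution using extended Euclidean algorithm.
We get p₀ = -36, q₀ = 42.
Check: 30*-36 + 26*42 = 12 = 12 ✓

Step 3: Write the general solution.
p = -36 + (26/2)t = -36 + 13t
q = 42 - (30/2)t = 42 - 15t
for any integer t.

p = -36 + 13t, q = 42 - 15t for integer t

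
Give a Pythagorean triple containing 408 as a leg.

We need the other leg and hypotenuse such that 408² + x² = c².
Take x = 145, c = 433: 408² + 145² = 166464 + 21025 = 187489 = 433² ✓
Triple: (145, 408, 433)

(145, 408, 433)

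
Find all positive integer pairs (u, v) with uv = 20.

The positive divisors of 20 are: 1, 2, 4, 5, 10, 20.
Each divisor d gives the pair (d, 20/d):
(1, 20), (2, 10), (4, 5), (5, 4), (10, 2), (20, 1)

(1, 20), (2, 10), (4, 5), (5, 4), (10, 2), (20, 1)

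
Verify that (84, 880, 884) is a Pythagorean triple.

Compute a² + b² = 84² + 880² = 7056 + 774400 = 781456
Compute c² = 884² = 781456
Since 781456 = 781456, confirmed.

Yes, it is a Pythagorean triple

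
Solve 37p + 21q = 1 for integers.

Step 1: Check solvability.
gcd(37, 21) = 1
Since 1 divides 1, solutions exist.

Step 2: Apply extended Euclidean algorithm to find gcd.
We find integers such that 37*x0 + 21*y0 = 1

Step 3: Scale the particular solution.
Multiply by 1/1 = 1:
p = 4, q = -7

Step 4: Verify.
37*(4) + 21*(-7) = 1 = 1 ✓

p = 4, q = -7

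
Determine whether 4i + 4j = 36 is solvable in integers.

Step 1: Compute gcd(4, 4).
gcd(4, 4) = 4

Step 2: Check divisibility.
Does 4 divide 36? 36 = 4 x 9, so yes.

By the theorem on linear Diophantine equations, 4i + 4j = 36 has integer solutions if and only if gcd(4, 4) divides 36. Since 4 | 36, solutions exist.

Yes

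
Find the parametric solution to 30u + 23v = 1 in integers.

Step 1: Compute gcd(30, 23) = 1.
Since 1 divides 1, solutions exist.

Step 2: Find a particular solution using extended Euclidean algorithm.
We get u₀ = 10, v₀ = -13.
Check: 30*10 + 23*-13 = 1 = 1 ✓

Step 3: Write the general solution.
u = 10 + (23/1)t = 10 + 23t
v = -13 - (30/1)t = -13 - 30t
for any integer t.

u = 10 + 23t, v = -13 - 30t for integer t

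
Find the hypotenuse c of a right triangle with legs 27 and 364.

c² = a² + b² = 27² + 364² = 729 + 132496 = 133225
c = 365

365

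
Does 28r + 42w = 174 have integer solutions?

Step 1: Compute gcd(28, 42).
gcd(28, 42) = 14

Step 2: Check divisibility.
Does 14 divide 174? 174 = 14 x 12 + 6, so no.

By the theorem on linear Diophantine equations, 28r + 42w = 174 has integer solutions if and only if gcd(28, 42) divides 174. Since 14 does not divide 174, no solutions exist.

No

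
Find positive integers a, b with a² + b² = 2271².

We need a² + b² = 2271² = 5157441.
Trying: 1785² + 1404² = 3186225 + 1971216 = 5157441 ✓

(1785, 1404, 2271)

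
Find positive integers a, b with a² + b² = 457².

We need a² + b² = 457² = 208849.
Trying: 425² + 168² = 180625 + 28224 = 208849 ✓

(425, 168, 457)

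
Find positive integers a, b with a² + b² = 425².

We need a² + b² = 425² = 180625.
Trying: 87² + 416² = 7569 + 173056 = 180625 ✓

(87, 416, 425)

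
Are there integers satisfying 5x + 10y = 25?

Step 1: Compute gcd(5, 10).
gcd(5, 10) = 5

Step 2: Check divisibility.
Does 5 divide 25? 25 = 5 x 5, so yes.

By the theorem on linear Diophantine equations, 5x + 10y = 25 has integer solutions if and only if gcd(5, 10) divides 25. Since 5 | 25, solutions exist.

Yes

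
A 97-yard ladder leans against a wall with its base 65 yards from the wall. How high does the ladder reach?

The ladder, wall, and ground form a right triangle with hypotenuse 97 and one leg 65.
By the Pythagorean theorem: h² = 97² - 65² = 9409 - 4225 = 5184
h = √5184 = 72 yards

72 yards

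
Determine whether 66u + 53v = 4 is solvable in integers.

Step 1: Compute gcd(66, 53).
gcd(66, 53) = 1

Step 2: Check divisibility.
Does 1 divide 4? 4 = 1 x 4, so yes.

By the theorem on linear Diophantine equations, 66u + 53v = 4 has integer solutions if and only if gcd(66, 53) divides 4. Since 1 | 4, solutions exist.

Yes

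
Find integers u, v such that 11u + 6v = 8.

Step 1: Check solvability.
gcd(11, 6) = 1
Since 1 divides 8, solutions exist.

Step 2: Apply extended Euclidean algorithm to find gcd.
We find integers such that 11*x0 + 6*y0 = 1

Step 3: Scale the particular solution.
Multiply by 8/1 = 8:
u = -8, v = 16

Step 4: Verify.
11*(-8) + 6*(16) = 8 = 8 ✓

u = -8, v = 16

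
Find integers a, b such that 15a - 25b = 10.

Step 1: Check solvability.
gcd(15, 25) = 5
Since 5 divides 10, solutions exist.

Step 2: Apply extended Euclidean algorithm to find gcd.
We find integers such that 15*x0 + 25*y0 = 5

Step 3: Scale the particular solution.
Multiply by 10/5 = 2:
a = 4, b = 2

Step 4: Verify.
15*(4) - 25*(2) = 10 = 10 ✓

a = 4, b = 2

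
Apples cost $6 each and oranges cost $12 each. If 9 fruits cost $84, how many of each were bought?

Let a = apples, o = oranges.
a + o = 9
6a + 12o = 84
Substitute o = 9 - a:
6a + 12(9 - a) = 84
(6 - 12)a = 84 - 108
-6a = -24
a = 4, o = 9 - 4 = 5

Apples: 4, Oranges: 5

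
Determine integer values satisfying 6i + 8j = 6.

Step 1: Check solvability.
gcd(6, 8) = 2
Since 2 divides 6, solutions exist.

Step 2: Apply extended Euclidean algorithm to find gcd.
We find integers such that 6*x0 + 8*y0 = 2

Step 3: Scale the particular solution.
Multiply by 6/2 = 3:
i = -3, j = 3

Step 4: Verify.
6*(-3) + 8*(3) = 6 = 6 ✓

i = -3, j = 3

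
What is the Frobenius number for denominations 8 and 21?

For two coprime denominations a and b, the Frobenius number (largest value not representable as a non-negative combination) is ab - a - b.
Here gcd(8, 21) = 1, so they are coprime.
F(8, 21) = 8·21 - 8 - 21 = 168 - 29 = 139

139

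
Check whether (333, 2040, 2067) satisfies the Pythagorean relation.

Compute a² + b²:
333² + 2040² = 110889 + 4161600 = 4272489
Compute c²:
2067² = 4272489
Since 4272489 = 4272489, it is a Pythagorean triple.

Yes, it is a Pythagorean triple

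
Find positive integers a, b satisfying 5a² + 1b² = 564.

Try small values of a and check whether (564 - 5a²)/1 is a perfect square.
a = 10: 5·10² = 500, so 1b² = 564 - 500 = 64, giving b² = 64, b = 8.
Check: 5·10² + 1·8² = 500 + 64 = 564 ✓

a = 10, b = 8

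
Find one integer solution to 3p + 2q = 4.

Step 1: Check solvability.
gcd(3, 2) = 1
Since 1 divides 4, solutions exist.

Step 2: Apply extended Euclidean algorithm to find gcd.
We find integers such that 3*x0 + 2*y0 = 1

Step 3: Scale the particular solution.
Multiply by 4/1 = 4:
p = 4, q = -4

Step 4: Verify.
3*(4) + 2*(-4) = 4 = 4 ✓

p = 4, q = -4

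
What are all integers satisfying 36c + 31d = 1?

Step 1: Compute gcd(36, 31) = 1.
Since 1 divides 1, solutions exist.

Step 2: Find a particular solution using extended Euclidean algorithm.
We get c₀ = -6, d₀ = 7.
Check: 36*-6 + 31*7 = 1 = 1 ✓

Step 3: Write the general solution.
c = -6 + (31/1)t = -6 + 31t
d = 7 - (36/1)t = 7 - 36t
for any integer t.

c = -6 + 31t, d = 7 - 36t for integer t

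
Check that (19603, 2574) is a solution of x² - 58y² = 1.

Compute x² = 19603² = 384277609
Compute 58y² = 58·2574² = 58·6625476 = 384277608
x² - 58y² = 384277609 - 384277608 = 1
Since this equals 1, (19603, 2574) is a solution.

Yes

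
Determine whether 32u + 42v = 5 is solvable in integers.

Step 1: Compute gcd(32, 42).
gcd(32, 42) = 2

Step 2: Check divisibility.
Does 2 divide 5? 5 = 2 x 2 + 1, so no.

By the theorem on linear Diophantine equations, 32u + 42v = 5 has integer solutions if and only if gcd(32, 42) divides 5. Since 2 does not divide 5, no solutions exist.

No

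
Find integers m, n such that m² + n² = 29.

We need to find integers m, n > 0 such that m² + n² = 29.
Trying m = 2: n² = 29 - 2² = 29 - 4 = 25
n = 5
Check: 2² + 5² = 4 + 25 = 29 ✓

29 = 2² + 5²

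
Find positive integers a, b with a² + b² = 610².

We need a² + b² = 610² = 372100.
Trying: 546² + 272² = 298116 + 73984 = 372100 ✓

(546, 272, 610)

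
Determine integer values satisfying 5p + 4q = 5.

Step 1: Check solvability.
gcd(5, 4) = 1
Since 1 divides 5, solutions exist.

Step 2: Apply extended Euclidean algorithm to find gcd.
We find integers such that 5*x0 + 4*y0 = 1

Step 3: Scale the particular solution.
Multiply by 5/1 = 5:
p = 5, q = -5

Step 4: Verify.
5*(5) + 4*(-5) = 5 = 5 ✓

p = 5, q = -5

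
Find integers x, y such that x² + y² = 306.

We need to find integers x, y > 0 such that x² + y² = 306.
Trying x = 9: y² = 306 - 9² = 306 - 81 = 225
y = 15
Check: 9² + 15² = 81 + 225 = 306 ✓

306 = 9² + 15²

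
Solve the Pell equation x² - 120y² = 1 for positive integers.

We seek the smallest positive integers (x, y) with x² - 120y² = 1, i.e., x² = 120y² + 1.
Try successive y values:
y = 1: x² = 120·1² + 1 = 121, x = 11 ✓

Verify: 11² - 120·1² = 121 - 120 = 1 ✓

x = 11, y = 1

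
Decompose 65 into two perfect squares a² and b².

We need to find integers a, b > 0 such that a² + b² = 65.
Trying a = 1: b² = 65 - 1² = 65 - 1 = 64
b = 8
Check: 1² + 8² = 1 + 64 = 65 ✓

65 = 1² + 8²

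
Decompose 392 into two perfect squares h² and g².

We need to find integers h, g > 0 such that h² + g² = 392.
Trying h = 14: g² = 392 - 14² = 392 - 196 = 196
g = 14
Check: 14² + 14² = 196 + 196 = 392 ✓

392 = 14² + 14²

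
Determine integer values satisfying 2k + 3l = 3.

Step 1: Check solvability.
gcd(2, 3) = 1
Since 1 divides 3, solutions exist.

Step 2: Apply extended Euclidean algorithm to find gcd.
We find integers such that 2*x0 + 3*y0 = 1

Step 3: Scale the particular solution.
Multiply by 3/1 = 3:
k = -3, l = 3

Step 4: Verify.
2*(-3) + 3*(3) = 3 = 3 ✓

k = -3, l = 3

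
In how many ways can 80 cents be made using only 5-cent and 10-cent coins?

We need non-negative integers (x, y) with 5x + 10y = 80.
For each x from 0 to 16, check if (80 - 5x) is a non-negative multiple of 10.
Solutions (x, y): (0,8), (2,7), (4,6), (6,5), ...
Count: 9

9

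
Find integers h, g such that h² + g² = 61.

We need to find integers h, g > 0 such that h² + g² = 61.
Trying h = 5: g² = 61 - 5² = 61 - 25 = 36
g = 6
Check: 5² + 6² = 25 + 36 = 61 ✓

61 = 5² + 6²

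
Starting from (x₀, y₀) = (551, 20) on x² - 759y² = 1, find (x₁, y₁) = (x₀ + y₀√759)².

Solutions to x² - Dy² = 1 are generated by powers of (x₀ + y₀√D).
The next solution satisfies x₁ + y₁√759 = (x₀ + y₀√759)², giving:
x₁ = x₀² + 759y₀² = 551² + 759·20² = 303601 + 303600 = 607201
y₁ = 2x₀y₀ = 2·551·20 = 22040

Verify: 607201² - 759·22040² = 368693054401 - 368693054400 = 1 ✓

x = 607201, y = 22040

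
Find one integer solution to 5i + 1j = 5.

Step 1: Check solvability.
gcd(5, 1) = 1
Since 1 divides 5, solutions exist.

Step 2: Apply extended Euclidean algorithm to find gcd.
We find integers such that 5*x0 + 1*y0 = 1

Step 3: Scale the particular solution.
Multiply by 5/1 = 5:
i = 0, j = 5

Step 4: Verify.
5*(0) + 1*(5) = 5 = 5 ✓

i = 0, j = 5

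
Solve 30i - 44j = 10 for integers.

Step 1: Check solvability.
gcd(30, 44) = 2
Since 2 divides 10, solutions exist.

Step 2: Apply extended Euclidean algorithm to find gcd.
We find integers such that 30*x0 + 44*y0 = 2

Step 3: Scale the particular solution.
Multiply by 10/2 = 5:
i = 15, j = 10

Step 4: Verify.
30*(15) - 44*(10) = 10 = 10 ✓

i = 15, j = 10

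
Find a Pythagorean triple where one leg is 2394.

We need the other leg and hypotenuse such that 2394² + x² = c².
Take x = 240, c = 2406: 2394² + 240² = 5731236 + 57600 = 5788836 = 2406² ✓
Triple: (2394, 240, 2406)

(2394, 240, 2406)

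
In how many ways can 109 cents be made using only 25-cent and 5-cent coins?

We need non-negative integers (x, y) with 25x + 5y = 109.
For each x from 0 to 4, check if (109 - 25x) is a non-negative multiple of 5.
Solutions (x, y): none
Count: 0

0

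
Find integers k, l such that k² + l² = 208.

We need to find integers k, l > 0 such that k² + l² = 208.
Trying k = 8: l² = 208 - 8² = 208 - 64 = 144
l = 12
Check: 8² + 12² = 64 + 144 = 208 ✓

208 = 8² + 12²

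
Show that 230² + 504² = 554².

Compute a² + b²:
230² + 504² = 52900 + 254016 = 306916
Compute c²:
554² = 306916
Since 306916 = 306916, it is a Pythagorean triple.

Yes, it is a Pythagorean triple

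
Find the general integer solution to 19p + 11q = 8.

Step 1: Compute gcd(19, 11) = 1.
Since 1 divides 8, solutions exist.

Step 2: Find a particular solution using extended Euclidean algorithm.
We get p₀ = -32, q₀ = 56.
Check: 19*-32 + 11*56 = 8 = 8 ✓

Step 3: Write the general solution.
p = -32 + (11/1)t = -32 + 11t
q = 56 - (19/1)t = 56 - 19t
for any integer t.

p = -32 + 11t, q = 56 - 19t for integer t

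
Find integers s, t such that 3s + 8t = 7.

Step 1: Check solvability.
gcd(3, 8) = 1
Since 1 divides 7, solutions exist.

Step 2: Apply extended Euclidean algorithm to find gcd.
We find integers such that 3*x0 + 8*y0 = 1

Step 3: Scale the particular solution.
Multiply by 7/1 = 7:
s = 21, t = -7

Step 4: Verify.
3*(21) + 8*(-7) = 7 = 7 ✓

s = 21, t = -7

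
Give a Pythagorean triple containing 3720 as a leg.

We need the other leg and hypotenuse such that 3720² + x² = c².
Take x = 11232, c = 11832: 3720² + 11232² = 13838400 + 126157824 = 139996224 = 11832² ✓
Triple: (3720, 11232, 11832)

(3720, 11232, 11832)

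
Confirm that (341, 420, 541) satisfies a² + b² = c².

Compute a² + b² = 341² + 420² = 116281 + 176400 = 292681
Compute c² = 541² = 292681
Since 292681 = 292681, confirmed.

Yes, it is a Pythagorean triple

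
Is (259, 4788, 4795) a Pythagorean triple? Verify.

Compute a² + b² = 259² + 4788² = 67081 + 22924944 = 22992025
Compute c² = 4795² = 22992025
Since 22992025 = 22992025, confirmed.

Yes, it is a Pythagorean triple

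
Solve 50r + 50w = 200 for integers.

Step 1: Check solvability.
gcd(50, 50) = 50
Since 50 divides 200, solutions exist.

Step 2: Apply extended Euclidean algorithm to find gcd.
We find integers such that 50*x0 + 50*y0 = 50

Step 3: Scale the particular solution.
Multiply by 200/50 = 4:
r = 0, w = 4

Step 4: Verify.
50*(0) + 50*(4) = 200 = 200 ✓

r = 0, w = 4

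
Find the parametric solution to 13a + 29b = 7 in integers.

Step 1: Compute gcd(13, 29) = 1.
Since 1 divides 7, solutions exist.

Step 2: Find a particular solution using extended Euclidean algorithm.
We get a₀ = 63, b₀ = -28.
Check: 13*63 + 29*-28 = 7 = 7 ✓

Step 3: Write the general solution.
a = 63 + (29/1)t = 63 + 29t
b = -28 - (13/1)t = -28 - 13t
for any integer t.

a = 63 + 29t, b = -28 - 13t for integer t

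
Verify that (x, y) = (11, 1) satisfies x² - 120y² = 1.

Compute x² = 11² = 121
Compute 120y² = 120·1² = 120·1 = 120
x² - 120y² = 121 - 120 = 1
Since this equals 1, (11, 1) is a solution.

Yes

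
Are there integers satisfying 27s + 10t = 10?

Step 1: Compute gcd(27, 10).
gcd(27, 10) = 1

Step 2: Check divisibility.
Does 1 divide 10? 10 = 1 x 10, so yes.

By the theorem on linear Diophantine equations, 27s + 10t = 10 has integer solutions if and only if gcd(27, 10) divides 10. Since 1 | 10, solutions exist.

Yes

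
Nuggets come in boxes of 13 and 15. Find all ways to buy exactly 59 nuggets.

We need non-negative integers (x, y) with 13x + 15y = 59.
For each x in 0..4, check if 59 - 13x is a non-negative multiple of 15.
No x yields an integer y ≥ 0.

No solution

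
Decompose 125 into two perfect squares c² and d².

We need to find integers c, d > 0 such that c² + d² = 125.
Trying c = 2: d² = 125 - 2² = 125 - 4 = 121
d = 11
Check: 2² + 11² = 4 + 121 = 125 ✓

125 = 2² + 11²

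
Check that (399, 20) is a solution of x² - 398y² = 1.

Compute x² = 399² = 159201
Compute 398y² = 398·20² = 398·400 = 159200
x² - 398y² = 159201 - 159200 = 1
Since this equals 1, (399, 20) is a solution.

Yes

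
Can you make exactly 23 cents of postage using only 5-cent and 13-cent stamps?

We need non-negative x, y with 5x + 13y = 23.
gcd(5, 13) = 1 divides 23, so integer solutions exist.
Search for a non-negative one: x = 2 gives 13y = 23 - 10 = 13, so y = 1.
Check: 5·2 + 13·1 = 23 ✓

Yes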